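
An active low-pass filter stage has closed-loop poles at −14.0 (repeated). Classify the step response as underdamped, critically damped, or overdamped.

Since there is a repeated negative-real pole, the response is critically damped.

critically damped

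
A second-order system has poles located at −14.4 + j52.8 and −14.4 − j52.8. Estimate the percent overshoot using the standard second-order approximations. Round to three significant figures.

%OS ≈ 42.5%

The poles are at −σ ± jω_d with σ = 14.4 and ω_d = 52.8, so ω_n = √(σ²+ω_d²) = 54.7 rad/s and ζ = σ/ω_n = 0.263.
%OS = 100·exp(−πζ/√(1−ζ²)) = 42.5%.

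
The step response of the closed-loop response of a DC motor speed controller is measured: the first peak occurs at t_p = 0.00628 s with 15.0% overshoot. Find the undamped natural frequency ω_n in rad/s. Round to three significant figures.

ω_n ≈ 584 rad/s

From the overshoot, ζ = −ln(OS)/√(π²+ln²(OS)) = 0.517.
t_p = π/ω_d ⇒ ω_d = 500 rad/s; then ω_n = ω_d/√(1−ζ²) = 584 rad/s.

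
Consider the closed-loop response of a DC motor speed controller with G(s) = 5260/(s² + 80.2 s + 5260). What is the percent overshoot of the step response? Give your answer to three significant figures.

%OS ≈ 12.4%

Comparing the denominator to s² + 2ζω_n s + ω_n²: ω_n = √5260 = 72.5 rad/s, and 2ζω_n = 80.2 so ζ = 80.2/(2·72.5) = 0.553.
%OS = 100·exp(−πζ/√(1−ζ²)) = 12.4%.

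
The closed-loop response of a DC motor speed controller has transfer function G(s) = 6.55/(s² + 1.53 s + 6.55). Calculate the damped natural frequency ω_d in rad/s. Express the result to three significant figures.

ω_d ≈ 2.44 rad/s

Matching coefficients with s² + 2ζω_n s + ω_n² gives ω_n² = 6.55 ⇒ ω_n = 2.56 rad/s, and ζ = 1.53/(2ω_n) = 0.299.
The damped frequency ω_d = ω_n√(1−ζ²) = 2.44 rad/s.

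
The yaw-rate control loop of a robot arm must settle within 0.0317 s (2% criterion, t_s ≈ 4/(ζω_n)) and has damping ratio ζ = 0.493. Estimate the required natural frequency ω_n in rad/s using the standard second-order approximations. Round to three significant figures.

ω_n ≈ 256 rad/s

Rearranging t_s ≈ 4/(ζω_n) gives ω_n = 4/(ζ·t_s) = 4/(0.493 × 0.0317) = 256 rad/s.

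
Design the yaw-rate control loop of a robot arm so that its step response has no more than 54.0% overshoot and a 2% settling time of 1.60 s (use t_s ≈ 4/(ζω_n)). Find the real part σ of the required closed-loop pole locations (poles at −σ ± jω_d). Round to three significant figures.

σ ≈ 2.50

The settling-time spec alone fixes σ = ζω_n = 4/t_s = 4/1.60 = 2.50.
(Overshoot then fixes ζ = 0.192 and hence ω_d = σ·√(1−ζ²)/ζ = 12.7 rad/s.)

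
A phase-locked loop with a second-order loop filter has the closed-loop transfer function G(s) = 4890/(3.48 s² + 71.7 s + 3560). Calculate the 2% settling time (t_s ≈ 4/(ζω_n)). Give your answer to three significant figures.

Dividing through by 3.48: denominator becomes s² + 20.60 s + 1023.
So ω_n = √1023 = 32.0 rad/s and ζ = 20.60/(2·32.0) = 0.322.
t_s ≈ 4/(ζω_n) = 0.388 s.

t_s ≈ 0.388 s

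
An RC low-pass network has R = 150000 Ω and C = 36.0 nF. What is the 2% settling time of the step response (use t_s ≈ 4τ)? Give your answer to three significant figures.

t_s ≈ 0.0216 s

τ = RC = 150000 × 36.0 nF = 0.00540 s.
t_s ≈ 4τ = 0.0216 s.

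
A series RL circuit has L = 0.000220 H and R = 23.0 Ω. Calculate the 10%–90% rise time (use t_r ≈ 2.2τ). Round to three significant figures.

t_r ≈ 0.0000210 s

τ = L/R = 0.000220/23.0 = 0.00000957 s.
t_r ≈ 2.2τ = 0.0000210 s.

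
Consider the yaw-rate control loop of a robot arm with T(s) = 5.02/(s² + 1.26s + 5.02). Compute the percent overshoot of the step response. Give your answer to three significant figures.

%OS ≈ 39.8%

ω_n = √5.02 = 2.24 rad/s; ζ = 1.26/(2·2.24) = 0.281.
%OS = 100·exp(−πζ/√(1−ζ²)) = 39.8%.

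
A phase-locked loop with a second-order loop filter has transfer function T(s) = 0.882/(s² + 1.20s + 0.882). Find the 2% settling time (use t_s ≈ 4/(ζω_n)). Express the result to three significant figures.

t_s ≈ 6.67 s

ω_n = √0.882 = 0.939 rad/s; ζ = 1.20/(2·0.939) = 0.639.
t_s ≈ 4/(ζω_n) = 4/(0.639·0.939) = 6.67 s.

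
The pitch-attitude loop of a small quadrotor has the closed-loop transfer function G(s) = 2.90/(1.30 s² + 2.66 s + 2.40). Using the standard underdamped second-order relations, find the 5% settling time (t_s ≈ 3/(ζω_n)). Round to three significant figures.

t_s ≈ 2.93 s

Dividing through by 1.30: denominator becomes s² + 2.046 s + 1.846.
So ω_n = √1.846 = 1.36 rad/s and ζ = 2.046/(2·1.36) = 0.753.
t_s ≈ 3/(ζω_n) = 2.93 s.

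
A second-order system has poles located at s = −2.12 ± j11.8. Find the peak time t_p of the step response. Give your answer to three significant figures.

t_p = π/ω_d with ω_d = 11.8 (the imaginary part), so t_p = 0.266 s.

t_p ≈ 0.266 s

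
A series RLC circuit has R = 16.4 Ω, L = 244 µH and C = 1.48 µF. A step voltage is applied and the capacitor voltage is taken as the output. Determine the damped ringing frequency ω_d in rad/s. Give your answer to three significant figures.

For a series RLC circuit (capacitor voltage as output), ω_n = 1/√(LC) = 1/√(244 µH · 1.48 µF) = 52600 rad/s.
ζ = (R/2)·√(C/L) = (16.4/2)·√(1.48 µF/244 µH) = 0.639.
ω_d = ω_n√(1−ζ²) = 40500 rad/s.

ω_d ≈ 40500 rad/s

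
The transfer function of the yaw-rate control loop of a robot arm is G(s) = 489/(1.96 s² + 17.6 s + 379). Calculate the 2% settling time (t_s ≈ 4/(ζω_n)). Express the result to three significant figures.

Dividing through by 1.96: denominator becomes s² + 8.980 s + 193.4.
So ω_n = √193.4 = 13.9 rad/s and ζ = 8.980/(2·13.9) = 0.323.
t_s ≈ 4/(ζω_n) = 0.891 s.

t_s ≈ 0.891 s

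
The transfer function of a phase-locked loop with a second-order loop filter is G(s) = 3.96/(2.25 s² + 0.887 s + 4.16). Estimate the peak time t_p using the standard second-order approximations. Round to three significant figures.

t_p ≈ 2.34 s

Dividing through by 2.25: denominator becomes s² + 0.3942 s + 1.849.
So ω_n = √1.849 = 1.36 rad/s and ζ = 0.3942/(2·1.36) = 0.145.
The damped frequency ω_d = ω_n√(1−ζ²) = 1.35 rad/s. t_p = π/ω_d = 2.34 s.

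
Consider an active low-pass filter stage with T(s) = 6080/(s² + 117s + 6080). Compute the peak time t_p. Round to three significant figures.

t_p ≈ 0.0609 s

ω_n = √6080 = 78.0 rad/s; ζ = 117/(2·78.0) = 0.750.
ω_d = ω_n√(1−ζ²) = 51.6 rad/s. Then t_p = π/ω_d = 0.0609 s.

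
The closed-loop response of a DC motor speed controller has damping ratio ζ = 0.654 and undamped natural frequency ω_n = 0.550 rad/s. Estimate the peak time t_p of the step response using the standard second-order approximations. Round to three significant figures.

The damped frequency is ω_d = ω_n√(1−ζ²) = 0.550·√(1−0.428) = 0.416 rad/s.
Peak time t_p = π/ω_d = π/0.416 = 7.55 s.

t_p ≈ 7.55 s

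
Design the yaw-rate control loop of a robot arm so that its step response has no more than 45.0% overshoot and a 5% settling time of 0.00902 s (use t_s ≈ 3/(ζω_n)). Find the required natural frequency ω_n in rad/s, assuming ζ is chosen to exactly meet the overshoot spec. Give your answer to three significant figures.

From %OS = 100·exp(−πζ/√(1−ζ²)), invert to get ζ = −ln(OS)/√(π² + ln²(OS)) with OS = 0.450.
−ln 0.450 = 0.7985, so ζ = 0.7985/√(π² + 0.6376) = 0.246.
Then ω_n = 3/(ζ t_s) = 3/(0.246 × 0.00902) = 1350 rad/s.

ω_n ≈ 1350 rad/s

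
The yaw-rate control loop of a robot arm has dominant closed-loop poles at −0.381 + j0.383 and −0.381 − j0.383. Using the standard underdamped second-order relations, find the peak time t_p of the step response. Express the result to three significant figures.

t_p ≈ 8.20 s

t_p = π/ω_d with ω_d = 0.383 (the imaginary part), so t_p = 8.20 s.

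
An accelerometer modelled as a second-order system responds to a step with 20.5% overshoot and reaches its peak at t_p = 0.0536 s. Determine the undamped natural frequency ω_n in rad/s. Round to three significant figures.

ω_n ≈ 65.6 rad/s

ζ from %OS: ζ = |ln 0.205|/√(π²+ln²0.205) = 0.450.
t_p = π/ω_d ⇒ ω_d = 58.6 rad/s; then ω_n = ω_d/√(1−ζ²) = 65.6 rad/s.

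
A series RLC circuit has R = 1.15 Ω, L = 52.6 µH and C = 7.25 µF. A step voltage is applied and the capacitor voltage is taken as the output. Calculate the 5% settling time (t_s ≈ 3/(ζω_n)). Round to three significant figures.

t_s ≈ 0.000274 s

For a series RLC circuit (capacitor voltage as output), ω_n = 1/√(LC) = 1/√(52.6 µH · 7.25 µF) = 51200 rad/s.
ζ = (R/2)·√(C/L) = (1.15/2)·√(7.25 µF/52.6 µH) = 0.213.
t_s ≈ 3/(ζω_n) = 0.000274 s.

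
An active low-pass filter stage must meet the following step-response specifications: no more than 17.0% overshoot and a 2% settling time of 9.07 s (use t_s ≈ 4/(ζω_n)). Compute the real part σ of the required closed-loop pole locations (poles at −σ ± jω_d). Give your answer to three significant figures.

σ ≈ 0.441

The settling-time spec alone fixes σ = ζω_n = 4/t_s = 4/9.07 = 0.441.
(Overshoot then fixes ζ = 0.491 and hence ω_d = σ·√(1−ζ²)/ζ = 0.782 rad/s.)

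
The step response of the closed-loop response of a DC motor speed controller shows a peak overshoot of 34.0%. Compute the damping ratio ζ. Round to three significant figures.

Inverting the overshoot relation: ζ = |ln 0.340|/√(π² + ln²0.340) = 0.325.

ζ ≈ 0.325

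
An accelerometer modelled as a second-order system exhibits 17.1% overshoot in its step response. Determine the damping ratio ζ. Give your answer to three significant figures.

ζ ≈ 0.490

ζ = −ln(OS)/√(π² + (ln OS)²). With OS = 0.171, ln OS = −1.766 and ζ = 1.766/3.604 = 0.490.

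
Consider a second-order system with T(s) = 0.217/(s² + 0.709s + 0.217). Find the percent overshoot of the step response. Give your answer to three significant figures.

%OS ≈ 2.51%

ω_n = √0.217 = 0.466 rad/s; ζ = 0.709/(2·0.466) = 0.761.
Overshoot: exp(−π·0.761/√(1−0.761²)) = 0.0251, i.e. 2.51%.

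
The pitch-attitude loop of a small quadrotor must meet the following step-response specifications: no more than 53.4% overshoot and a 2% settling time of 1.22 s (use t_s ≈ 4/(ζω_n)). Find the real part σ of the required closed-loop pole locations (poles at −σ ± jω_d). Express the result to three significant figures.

The settling-time spec alone fixes σ = ζω_n = 4/t_s = 4/1.22 = 3.28.
(Overshoot then fixes ζ = 0.196 and hence ω_d = σ·√(1−ζ²)/ζ = 16.4 rad/s.)

σ ≈ 3.28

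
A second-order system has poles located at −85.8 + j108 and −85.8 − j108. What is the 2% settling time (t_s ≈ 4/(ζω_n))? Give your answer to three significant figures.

For poles at −σ ± jω_d, ζω_n = σ = 85.8, so t_s ≈ 4/σ = 0.0466 s.

t_s ≈ 0.0466 s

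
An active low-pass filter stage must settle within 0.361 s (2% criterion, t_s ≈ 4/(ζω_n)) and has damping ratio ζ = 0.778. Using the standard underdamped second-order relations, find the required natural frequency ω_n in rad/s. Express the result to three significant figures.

ω_n ≈ 14.2 rad/s

Rearranging t_s ≈ 4/(ζω_n) gives ω_n = 4/(ζ·t_s) = 4/(0.778 × 0.361) = 14.2 rad/s.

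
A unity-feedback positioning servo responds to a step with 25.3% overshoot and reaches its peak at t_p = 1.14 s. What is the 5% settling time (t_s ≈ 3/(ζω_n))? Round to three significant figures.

t_s ≈ 2.49 s

ζ from %OS: ζ = |ln 0.253|/√(π²+ln²0.253) = 0.401.
t_p = π/ω_d ⇒ ω_d = 2.76 rad/s; then ω_n = ω_d/√(1−ζ²) = 3.01 rad/s.
t_s ≈ 3/(ζω_n) = 3/(0.401·3.01) = 2.49 s.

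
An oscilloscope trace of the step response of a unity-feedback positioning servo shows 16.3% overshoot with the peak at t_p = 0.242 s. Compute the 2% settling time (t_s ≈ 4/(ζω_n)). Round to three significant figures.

From the overshoot, ζ = −ln(OS)/√(π²+ln²(OS)) = 0.500.
t_p = π/ω_d ⇒ ω_d = 13.0 rad/s; then ω_n = ω_d/√(1−ζ²) = 15.0 rad/s.
t_s ≈ 4/(ζω_n) = 4/(0.500·15.0) = 0.534 s.

t_s ≈ 0.534 s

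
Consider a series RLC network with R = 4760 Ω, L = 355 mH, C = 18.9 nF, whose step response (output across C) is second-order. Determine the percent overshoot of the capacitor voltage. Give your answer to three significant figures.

%OS ≈ 12.7%

For a series RLC circuit (capacitor voltage as output), ω_n = 1/√(LC) = 1/√(355 mH · 18.9 nF) = 12200 rad/s.
ζ = (R/2)·√(C/L) = (4760/2)·√(18.9 nF/355 mH) = 0.549.
Overshoot: exp(−π·0.549/√(1−0.549²)) = 0.127, i.e. 12.7%.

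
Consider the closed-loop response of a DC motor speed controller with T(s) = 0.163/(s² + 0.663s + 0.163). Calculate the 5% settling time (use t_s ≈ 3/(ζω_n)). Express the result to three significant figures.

t_s ≈ 9.05 s

Comparing the denominator to s² + 2ζω_n s + ω_n²: ω_n = √0.163 = 0.404 rad/s, and 2ζω_n = 0.663 so ζ = 0.663/(2·0.404) = 0.821.
t_s ≈ 3/(ζω_n) = 3/(0.821·0.404) = 9.05 s.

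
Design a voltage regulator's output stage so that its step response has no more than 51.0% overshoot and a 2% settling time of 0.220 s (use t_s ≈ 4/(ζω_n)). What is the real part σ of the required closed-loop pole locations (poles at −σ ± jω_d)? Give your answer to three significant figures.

The settling-time spec alone fixes σ = ζω_n = 4/t_s = 4/0.220 = 18.2.
(Overshoot then fixes ζ = 0.210 and hence ω_d = σ·√(1−ζ²)/ζ = 84.8 rad/s.)

σ ≈ 18.2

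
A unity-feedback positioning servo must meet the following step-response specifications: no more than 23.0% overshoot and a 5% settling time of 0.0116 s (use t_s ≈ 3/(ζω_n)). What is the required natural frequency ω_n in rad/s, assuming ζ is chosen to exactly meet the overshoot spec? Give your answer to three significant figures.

From %OS = 100·exp(−πζ/√(1−ζ²)), invert to get ζ = −ln(OS)/√(π² + ln²(OS)) with OS = 0.230.
−ln 0.230 = 1.470, so ζ = 1.470/√(π² + 2.160) = 0.424.
Then ω_n = 3/(ζ t_s) = 3/(0.424 × 0.0116) = 610 rad/s.

ω_n ≈ 610 rad/s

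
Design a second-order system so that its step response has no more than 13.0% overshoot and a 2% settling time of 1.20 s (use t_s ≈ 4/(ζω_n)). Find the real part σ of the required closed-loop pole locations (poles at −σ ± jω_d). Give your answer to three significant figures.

σ ≈ 3.33

The settling-time spec alone fixes σ = ζω_n = 4/t_s = 4/1.20 = 3.33.
(Overshoot then fixes ζ = 0.545 and hence ω_d = σ·√(1−ζ²)/ζ = 5.13 rad/s.)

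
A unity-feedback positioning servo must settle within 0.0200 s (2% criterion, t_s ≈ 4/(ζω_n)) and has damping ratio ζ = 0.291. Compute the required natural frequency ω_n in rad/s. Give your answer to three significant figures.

ω_n ≈ 687 rad/s

Rearranging t_s ≈ 4/(ζω_n) gives ω_n = 4/(ζ·t_s) = 4/(0.291 × 0.0200) = 687 rad/s.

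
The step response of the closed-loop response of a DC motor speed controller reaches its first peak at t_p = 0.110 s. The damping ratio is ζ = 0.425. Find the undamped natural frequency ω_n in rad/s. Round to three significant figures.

Peak time t_p = π/ω_d, so ω_d = π/t_p = π/0.110 = 28.6 rad/s.
ω_n = ω_d/√(1−ζ²) = 28.6/√0.819 = 31.6 rad/s.

ω_n ≈ 31.6 rad/s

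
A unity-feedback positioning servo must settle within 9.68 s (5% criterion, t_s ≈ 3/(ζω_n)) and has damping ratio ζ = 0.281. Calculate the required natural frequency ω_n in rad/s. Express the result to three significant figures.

Rearranging t_s ≈ 3/(ζω_n) gives ω_n = 3/(ζ·t_s) = 3/(0.281 × 9.68) = 1.10 rad/s.

ω_n ≈ 1.10 rad/s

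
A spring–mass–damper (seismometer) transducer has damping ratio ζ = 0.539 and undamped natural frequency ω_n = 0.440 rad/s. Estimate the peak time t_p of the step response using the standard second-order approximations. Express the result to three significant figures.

t_p ≈ 8.48 s

The damped frequency is ω_d = ω_n√(1−ζ²) = 0.440·√(1−0.291) = 0.371 rad/s.
Peak time t_p = π/ω_d = π/0.371 = 8.48 s.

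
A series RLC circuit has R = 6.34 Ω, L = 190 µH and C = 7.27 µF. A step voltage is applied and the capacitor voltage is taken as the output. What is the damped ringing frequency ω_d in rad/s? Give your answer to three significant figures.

For a series RLC circuit (capacitor voltage as output), ω_n = 1/√(LC) = 1/√(190 µH · 7.27 µF) = 26900 rad/s.
ζ = (R/2)·√(C/L) = (6.34/2)·√(7.27 µF/190 µH) = 0.620.
ω_d = 26900·√(1 − 0.620²) = 21100 rad/s.

ω_d ≈ 21100 rad/s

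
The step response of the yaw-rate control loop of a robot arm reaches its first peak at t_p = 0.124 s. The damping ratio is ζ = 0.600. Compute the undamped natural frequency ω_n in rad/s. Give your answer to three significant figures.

ω_n ≈ 31.7 rad/s

Peak time t_p = π/ω_d, so ω_d = π/t_p = π/0.124 = 25.3 rad/s.
ω_n = ω_d/√(1−ζ²) = 25.3/√0.640 = 31.7 rad/s.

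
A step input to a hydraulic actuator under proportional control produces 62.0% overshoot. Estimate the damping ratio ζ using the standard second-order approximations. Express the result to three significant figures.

ζ ≈ 0.150

Inverting the overshoot relation: ζ = |ln 0.620|/√(π² + ln²0.620) = 0.150.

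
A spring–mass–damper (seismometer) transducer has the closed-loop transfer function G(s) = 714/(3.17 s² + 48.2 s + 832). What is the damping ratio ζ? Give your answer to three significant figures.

Dividing through by 3.17: denominator becomes s² + 15.21 s + 262.5.
So ω_n = √262.5 = 16.2 rad/s and ζ = 15.21/(2·16.2) = 0.469.

ζ ≈ 0.469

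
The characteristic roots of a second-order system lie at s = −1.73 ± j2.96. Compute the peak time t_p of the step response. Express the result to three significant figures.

t_p ≈ 1.06 s

t_p = π/ω_d with ω_d = 2.96 (the imaginary part), so t_p = 1.06 s.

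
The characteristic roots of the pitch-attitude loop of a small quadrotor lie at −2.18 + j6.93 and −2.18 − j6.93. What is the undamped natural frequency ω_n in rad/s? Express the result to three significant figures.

ω_n ≈ 7.26 rad/s

The poles are at −σ ± jω_d with σ = 2.18 and ω_d = 6.93, so ω_n = √(σ²+ω_d²) = 7.26 rad/s and ζ = σ/ω_n = 0.300.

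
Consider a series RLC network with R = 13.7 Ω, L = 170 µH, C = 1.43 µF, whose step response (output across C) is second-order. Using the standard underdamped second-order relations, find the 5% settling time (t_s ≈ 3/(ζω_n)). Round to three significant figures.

t_s ≈ 0.0000745 s

For a series RLC circuit (capacitor voltage as output), ω_n = 1/√(LC) = 1/√(170 µH · 1.43 µF) = 64100 rad/s.
ζ = (R/2)·√(C/L) = (13.7/2)·√(1.43 µF/170 µH) = 0.628.
t_s ≈ 3/(ζω_n) = 0.0000745 s.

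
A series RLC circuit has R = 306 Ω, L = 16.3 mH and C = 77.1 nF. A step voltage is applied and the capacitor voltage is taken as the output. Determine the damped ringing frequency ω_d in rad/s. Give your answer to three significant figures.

For a series RLC circuit (capacitor voltage as output), ω_n = 1/√(LC) = 1/√(16.3 mH · 77.1 nF) = 28200 rad/s.
ζ = (R/2)·√(C/L) = (306/2)·√(77.1 nF/16.3 mH) = 0.333.
ω_d = 28200·√(1 − 0.333²) = 26600 rad/s.

ω_d ≈ 26600 rad/s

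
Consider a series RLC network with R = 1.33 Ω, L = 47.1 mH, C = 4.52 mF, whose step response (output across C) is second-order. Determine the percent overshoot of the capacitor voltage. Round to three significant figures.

For a series RLC circuit (capacitor voltage as output), ω_n = 1/√(LC) = 1/√(47.1 mH · 4.52 mF) = 68.5 rad/s.
ζ = (R/2)·√(C/L) = (1.33/2)·√(4.52 mF/47.1 mH) = 0.206.
%OS = 100·exp(−πζ/√(1−ζ²)) = 51.6%.

%OS ≈ 51.6%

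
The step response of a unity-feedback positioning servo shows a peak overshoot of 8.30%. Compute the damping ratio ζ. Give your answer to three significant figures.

Inverting the overshoot relation: ζ = |ln 0.0830|/√(π² + ln²0.0830) = 0.621.

ζ ≈ 0.621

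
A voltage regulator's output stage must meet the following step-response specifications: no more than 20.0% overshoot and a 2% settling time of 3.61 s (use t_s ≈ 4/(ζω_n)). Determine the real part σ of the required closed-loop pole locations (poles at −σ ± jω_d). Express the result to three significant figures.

The settling-time spec alone fixes σ = ζω_n = 4/t_s = 4/3.61 = 1.11.
(Overshoot then fixes ζ = 0.456 and hence ω_d = σ·√(1−ζ²)/ζ = 2.16 rad/s.)

σ ≈ 1.11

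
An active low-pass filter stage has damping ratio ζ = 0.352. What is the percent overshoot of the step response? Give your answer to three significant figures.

%OS ≈ 30.7%

For an underdamped second-order system, %OS = 100·exp(−πζ/√(1−ζ²)).
πζ/√(1−ζ²) = π·0.352/√(1−0.124) = 1.181, so %OS = 100·e^(−1.181) = 30.7%.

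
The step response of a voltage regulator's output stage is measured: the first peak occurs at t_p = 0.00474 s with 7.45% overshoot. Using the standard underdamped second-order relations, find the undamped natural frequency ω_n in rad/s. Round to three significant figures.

ω_n ≈ 860 rad/s

The overshoot fixes ζ = −ln(OS)/√(π²+ln²(OS)) = 0.637.
t_p = π/ω_d ⇒ ω_d = 663 rad/s; then ω_n = ω_d/√(1−ζ²) = 860 rad/s.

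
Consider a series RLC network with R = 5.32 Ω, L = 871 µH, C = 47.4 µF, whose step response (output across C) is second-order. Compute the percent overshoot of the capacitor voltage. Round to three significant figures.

%OS ≈ 8.32%

For a series RLC circuit (capacitor voltage as output), ω_n = 1/√(LC) = 1/√(871 µH · 47.4 µF) = 4920 rad/s.
ζ = (R/2)·√(C/L) = (5.32/2)·√(47.4 µF/871 µH) = 0.621.
Overshoot: exp(−π·0.621/√(1−0.621²)) = 0.0832, i.e. 8.32%.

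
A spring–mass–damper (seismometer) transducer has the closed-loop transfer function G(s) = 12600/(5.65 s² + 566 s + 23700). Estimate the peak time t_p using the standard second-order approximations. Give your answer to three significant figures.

Dividing through by 5.65: denominator becomes s² + 100.2 s + 4195.
So ω_n = √4195 = 64.8 rad/s and ζ = 100.2/(2·64.8) = 0.773.
ω_d = 64.8·√(1 − 0.773²) = 41.1 rad/s. t_p = π/ω_d = 0.0765 s.

t_p ≈ 0.0765 s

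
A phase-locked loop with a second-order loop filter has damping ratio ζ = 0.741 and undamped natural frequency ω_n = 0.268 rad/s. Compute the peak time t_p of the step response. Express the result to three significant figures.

The damped frequency is ω_d = ω_n√(1−ζ²) = 0.268·√(1−0.549) = 0.180 rad/s.
Peak time t_p = π/ω_d = π/0.180 = 17.5 s.

t_p ≈ 17.5 s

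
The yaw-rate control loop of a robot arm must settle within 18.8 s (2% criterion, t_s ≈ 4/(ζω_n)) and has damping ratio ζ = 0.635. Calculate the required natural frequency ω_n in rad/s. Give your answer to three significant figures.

Rearranging t_s ≈ 4/(ζω_n) gives ω_n = 4/(ζ·t_s) = 4/(0.635 × 18.8) = 0.335 rad/s.

ω_n ≈ 0.335 rad/s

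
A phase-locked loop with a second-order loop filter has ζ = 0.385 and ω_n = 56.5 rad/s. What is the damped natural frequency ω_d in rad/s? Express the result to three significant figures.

ω_d = ω_n√(1−ζ²) = 56.5·√0.852 = 52.1 rad/s.

ω_d ≈ 52.1 rad/s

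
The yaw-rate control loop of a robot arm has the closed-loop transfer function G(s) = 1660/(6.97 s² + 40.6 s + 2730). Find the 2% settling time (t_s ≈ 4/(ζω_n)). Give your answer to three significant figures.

Dividing through by 6.97: denominator becomes s² + 5.825 s + 391.7.
So ω_n = √391.7 = 19.8 rad/s and ζ = 5.825/(2·19.8) = 0.147.
t_s ≈ 4/(ζω_n) = 1.37 s.

t_s ≈ 1.37 s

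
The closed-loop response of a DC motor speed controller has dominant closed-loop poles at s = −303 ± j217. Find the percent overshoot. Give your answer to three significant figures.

%OS ≈ 1.24%

With σ = 303, ω_d = 217: ω_n = √(σ²+ω_d²) = 373 rad/s, ζ = σ/ω_n = 0.813.
Overshoot: exp(−π·0.813/√(1−0.813²)) = 0.0124, i.e. 1.24%.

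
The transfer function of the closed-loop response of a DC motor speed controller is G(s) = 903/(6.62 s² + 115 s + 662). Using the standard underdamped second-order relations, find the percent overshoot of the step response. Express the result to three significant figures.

%OS ≈ 0.406%

Dividing through by 6.62: denominator becomes s² + 17.37 s + 100.0.
So ω_n = √100.0 = 10.0 rad/s and ζ = 17.37/(2·10.0) = 0.869.
%OS = 100 e^{−πζ/√(1−ζ²)} with ζ = 0.869 gives 0.406%.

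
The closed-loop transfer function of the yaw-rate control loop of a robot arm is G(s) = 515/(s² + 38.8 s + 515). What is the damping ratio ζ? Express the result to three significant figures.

Matching coefficients with s² + 2ζω_n s + ω_n² gives ω_n² = 515 ⇒ ω_n = 22.7 rad/s, and ζ = 38.8/(2ω_n) = 0.855.

ζ ≈ 0.855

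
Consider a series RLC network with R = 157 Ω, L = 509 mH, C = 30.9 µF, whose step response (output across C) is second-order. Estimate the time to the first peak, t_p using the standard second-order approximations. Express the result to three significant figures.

For a series RLC circuit (capacitor voltage as output), ω_n = 1/√(LC) = 1/√(509 mH · 30.9 µF) = 252 rad/s.
ζ = (R/2)·√(C/L) = (157/2)·√(30.9 µF/509 mH) = 0.612.
ω_d = 252·√(1 − 0.612²) = 199 rad/s. t_p = π/ω_d = 0.0157 s.

t_p ≈ 0.0157 s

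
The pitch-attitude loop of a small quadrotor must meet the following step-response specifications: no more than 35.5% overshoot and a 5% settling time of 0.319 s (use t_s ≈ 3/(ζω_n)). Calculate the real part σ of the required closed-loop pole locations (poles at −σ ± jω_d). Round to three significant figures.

The settling-time spec alone fixes σ = ζω_n = 3/t_s = 3/0.319 = 9.40.
(Overshoot then fixes ζ = 0.313 and hence ω_d = σ·√(1−ζ²)/ζ = 28.5 rad/s.)

σ ≈ 9.40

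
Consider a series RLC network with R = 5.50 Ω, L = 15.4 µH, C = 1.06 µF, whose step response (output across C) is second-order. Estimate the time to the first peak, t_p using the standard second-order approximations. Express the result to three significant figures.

t_p ≈ 0.0000183 s

For a series RLC circuit (capacitor voltage as output), ω_n = 1/√(LC) = 1/√(15.4 µH · 1.06 µF) = 248000 rad/s.
ζ = (R/2)·√(C/L) = (5.50/2)·√(1.06 µF/15.4 µH) = 0.721.
The damped frequency ω_d = ω_n√(1−ζ²) = 171000 rad/s. t_p = π/ω_d = 0.0000183 s.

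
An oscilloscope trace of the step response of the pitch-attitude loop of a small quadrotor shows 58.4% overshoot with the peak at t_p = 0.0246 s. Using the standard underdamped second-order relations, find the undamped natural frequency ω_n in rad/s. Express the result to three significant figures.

ω_n ≈ 130 rad/s

ζ from %OS: ζ = |ln 0.584|/√(π²+ln²0.584) = 0.169.
From t_p = π/ω_d, ω_d = π/0.0246 = 128 rad/s, so ω_n = ω_d/√(1−ζ²) = 130 rad/s.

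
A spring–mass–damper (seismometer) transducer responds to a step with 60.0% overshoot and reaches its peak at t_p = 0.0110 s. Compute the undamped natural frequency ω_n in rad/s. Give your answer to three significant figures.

The overshoot fixes ζ = −ln(OS)/√(π²+ln²(OS)) = 0.160.
t_p = π/ω_d ⇒ ω_d = 286 rad/s; then ω_n = ω_d/√(1−ζ²) = 289 rad/s.

ω_n ≈ 289 rad/s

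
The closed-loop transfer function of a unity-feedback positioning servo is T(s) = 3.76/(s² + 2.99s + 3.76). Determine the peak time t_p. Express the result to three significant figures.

Comparing the denominator to s² + 2ζω_n s + ω_n²: ω_n = √3.76 = 1.94 rad/s, and 2ζω_n = 2.99 so ζ = 2.99/(2·1.94) = 0.771.
ω_d = ω_n√(1−ζ²) = 1.23 rad/s. Then t_p = π/ω_d = 2.54 s.

t_p ≈ 2.54 s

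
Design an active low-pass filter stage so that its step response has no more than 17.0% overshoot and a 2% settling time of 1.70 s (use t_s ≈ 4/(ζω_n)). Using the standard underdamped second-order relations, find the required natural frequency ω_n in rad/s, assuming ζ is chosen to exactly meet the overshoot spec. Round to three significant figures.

ζ = −ln(OS)/√(π² + (ln OS)²). With OS = 0.170, ln OS = −1.772 and ζ = 1.772/3.607 = 0.491.
From t_s ≈ 4/(ζω_n): ω_n = 4/(ζ·t_s) = 4/(0.491·1.70) = 4.79 rad/s.

ω_n ≈ 4.79 rad/s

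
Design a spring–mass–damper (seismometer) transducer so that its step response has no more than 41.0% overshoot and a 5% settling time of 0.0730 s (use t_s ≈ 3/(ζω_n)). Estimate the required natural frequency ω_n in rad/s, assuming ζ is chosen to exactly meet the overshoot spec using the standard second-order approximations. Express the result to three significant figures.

From %OS = 100·exp(−πζ/√(1−ζ²)), invert to get ζ = −ln(OS)/√(π² + ln²(OS)) with OS = 0.410.
−ln 0.410 = 0.8916, so ζ = 0.8916/√(π² + 0.7949) = 0.273.
From t_s ≈ 3/(ζω_n): ω_n = 3/(ζ·t_s) = 3/(0.273·0.0730) = 151 rad/s.

ω_n ≈ 151 rad/s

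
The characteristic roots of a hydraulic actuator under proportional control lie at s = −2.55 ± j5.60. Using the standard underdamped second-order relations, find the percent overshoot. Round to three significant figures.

%OS ≈ 23.9%

|pole| = ω_n = √(2.55² + 5.60²) = 6.15 rad/s; ζ = cos θ = σ/ω_n = 0.414.
%OS = 100 e^{−πζ/√(1−ζ²)} with ζ = 0.414 gives 23.9%.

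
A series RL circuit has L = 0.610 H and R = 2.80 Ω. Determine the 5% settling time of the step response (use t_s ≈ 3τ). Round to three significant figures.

τ = L/R = 0.610/2.80 = 0.218 s.
t_s ≈ 3τ = 0.654 s.

t_s ≈ 0.654 s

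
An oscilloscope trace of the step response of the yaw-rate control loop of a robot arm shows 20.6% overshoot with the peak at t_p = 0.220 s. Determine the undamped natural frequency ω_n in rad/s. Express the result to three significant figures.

From the overshoot, ζ = −ln(OS)/√(π²+ln²(OS)) = 0.449.
t_p = π/ω_d ⇒ ω_d = 14.3 rad/s; then ω_n = ω_d/√(1−ζ²) = 16.0 rad/s.

ω_n ≈ 16.0 rad/s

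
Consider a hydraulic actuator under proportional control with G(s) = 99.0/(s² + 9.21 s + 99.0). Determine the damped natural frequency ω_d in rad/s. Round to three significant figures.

ω_d ≈ 8.82 rad/s

ω_n = √99.0 = 9.95 rad/s; ζ = 9.21/(2·9.95) = 0.463.
ω_d = ω_n√(1−ζ²) = 8.82 rad/s.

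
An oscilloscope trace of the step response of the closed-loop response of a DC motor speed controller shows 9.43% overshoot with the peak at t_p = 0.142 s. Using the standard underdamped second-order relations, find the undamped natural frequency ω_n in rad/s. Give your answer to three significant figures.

The overshoot fixes ζ = −ln(OS)/√(π²+ln²(OS)) = 0.601.
t_p = π/ω_d ⇒ ω_d = 22.1 rad/s; then ω_n = ω_d/√(1−ζ²) = 27.7 rad/s.

ω_n ≈ 27.7 rad/s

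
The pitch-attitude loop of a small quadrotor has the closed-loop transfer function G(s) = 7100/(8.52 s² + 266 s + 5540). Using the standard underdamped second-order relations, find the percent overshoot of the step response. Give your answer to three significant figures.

%OS ≈ 8.78%

Dividing through by 8.52: denominator becomes s² + 31.22 s + 650.2.
So ω_n = √650.2 = 25.5 rad/s and ζ = 31.22/(2·25.5) = 0.612.
Overshoot: exp(−π·0.612/√(1−0.612²)) = 0.0878, i.e. 8.78%.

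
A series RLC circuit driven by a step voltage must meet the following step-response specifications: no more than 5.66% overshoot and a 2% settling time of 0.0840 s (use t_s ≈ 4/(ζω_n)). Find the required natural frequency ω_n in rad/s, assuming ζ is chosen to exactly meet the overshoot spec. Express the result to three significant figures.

ω_n ≈ 70.6 rad/s

ζ = −ln(OS)/√(π² + (ln OS)²). With OS = 0.0566, ln OS = −2.872 and ζ = 2.872/4.256 = 0.675.
Then ω_n = 4/(ζ t_s) = 4/(0.675 × 0.0840) = 70.6 rad/s.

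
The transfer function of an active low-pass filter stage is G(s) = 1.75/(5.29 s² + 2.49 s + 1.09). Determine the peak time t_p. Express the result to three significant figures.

Dividing through by 5.29: denominator becomes s² + 0.4707 s + 0.2060.
So ω_n = √0.2060 = 0.454 rad/s and ζ = 0.4707/(2·0.454) = 0.518.
ω_d = 0.454·√(1 − 0.518²) = 0.388 rad/s. t_p = π/ω_d = 8.09 s.

t_p ≈ 8.09 s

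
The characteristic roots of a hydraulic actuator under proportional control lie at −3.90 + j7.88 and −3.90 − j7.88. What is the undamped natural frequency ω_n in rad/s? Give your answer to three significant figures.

ω_n ≈ 8.79 rad/s

With σ = 3.90, ω_d = 7.88: ω_n = √(σ²+ω_d²) = 8.79 rad/s, ζ = σ/ω_n = 0.444.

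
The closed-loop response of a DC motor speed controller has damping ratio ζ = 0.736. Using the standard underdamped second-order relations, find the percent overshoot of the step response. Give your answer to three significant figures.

For an underdamped second-order system, %OS = 100·exp(−πζ/√(1−ζ²)).
πζ/√(1−ζ²) = π·0.736/√(1−0.542) = 3.415, so %OS = 100·e^(−3.415) = 3.29%.

%OS ≈ 3.29%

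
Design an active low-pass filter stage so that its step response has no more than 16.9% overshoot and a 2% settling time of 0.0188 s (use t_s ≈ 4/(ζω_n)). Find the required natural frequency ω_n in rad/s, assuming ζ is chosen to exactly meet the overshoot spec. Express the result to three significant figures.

ω_n ≈ 432 rad/s

From %OS = 100·exp(−πζ/√(1−ζ²)), invert to get ζ = −ln(OS)/√(π² + ln²(OS)) with OS = 0.169.
−ln 0.169 = 1.778, so ζ = 1.778/√(π² + 3.161) = 0.493.
From t_s ≈ 4/(ζω_n): ω_n = 4/(ζ·t_s) = 4/(0.493·0.0188) = 432 rad/s.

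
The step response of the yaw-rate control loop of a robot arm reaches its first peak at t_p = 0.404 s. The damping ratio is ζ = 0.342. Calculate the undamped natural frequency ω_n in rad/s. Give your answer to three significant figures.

Peak time t_p = π/ω_d, so ω_d = π/t_p = π/0.404 = 7.78 rad/s.
ω_n = ω_d/√(1−ζ²) = 7.78/√0.883 = 8.28 rad/s.

ω_n ≈ 8.28 rad/s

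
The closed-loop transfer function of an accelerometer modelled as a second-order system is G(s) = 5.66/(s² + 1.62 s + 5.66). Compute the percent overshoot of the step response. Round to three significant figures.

%OS ≈ 32.1%

ω_n = √5.66 = 2.38 rad/s; ζ = 1.62/(2·2.38) = 0.340.
Overshoot: exp(−π·0.340/√(1−0.340²)) = 0.321, i.e. 32.1%.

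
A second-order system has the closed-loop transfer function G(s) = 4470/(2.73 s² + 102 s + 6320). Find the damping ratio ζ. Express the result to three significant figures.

ζ ≈ 0.388

Dividing through by 2.73: denominator becomes s² + 37.36 s + 2315.
So ω_n = √2315 = 48.1 rad/s and ζ = 37.36/(2·48.1) = 0.388.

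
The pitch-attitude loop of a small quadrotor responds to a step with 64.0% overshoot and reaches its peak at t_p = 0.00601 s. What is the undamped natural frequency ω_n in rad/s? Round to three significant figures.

From the overshoot, ζ = −ln(OS)/√(π²+ln²(OS)) = 0.141.
t_p = π/ω_d ⇒ ω_d = 523 rad/s; then ω_n = ω_d/√(1−ζ²) = 528 rad/s.

ω_n ≈ 528 rad/s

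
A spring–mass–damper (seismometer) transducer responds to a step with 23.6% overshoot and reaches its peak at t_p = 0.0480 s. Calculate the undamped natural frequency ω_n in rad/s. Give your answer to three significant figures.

ω_n ≈ 72.0 rad/s

From the overshoot, ζ = −ln(OS)/√(π²+ln²(OS)) = 0.418.
From t_p = π/ω_d, ω_d = π/0.0480 = 65.4 rad/s, so ω_n = ω_d/√(1−ζ²) = 72.0 rad/s.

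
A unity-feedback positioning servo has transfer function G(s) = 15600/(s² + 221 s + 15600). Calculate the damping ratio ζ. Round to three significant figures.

Matching coefficients with s² + 2ζω_n s + ω_n² gives ω_n² = 15600 ⇒ ω_n = 125 rad/s, and ζ = 221/(2ω_n) = 0.885.

ζ ≈ 0.885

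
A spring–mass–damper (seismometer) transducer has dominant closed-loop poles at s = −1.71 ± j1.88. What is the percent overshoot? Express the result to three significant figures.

With σ = 1.71, ω_d = 1.88: ω_n = √(σ²+ω_d²) = 2.54 rad/s, ζ = σ/ω_n = 0.673.
%OS = 100·exp(−πζ/√(1−ζ²)) = 5.74%.

%OS ≈ 5.74%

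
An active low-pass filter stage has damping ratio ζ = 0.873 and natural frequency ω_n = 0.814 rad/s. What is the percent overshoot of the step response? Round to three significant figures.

%OS ≈ 0.361%

For an underdamped second-order system, %OS = 100·exp(−πζ/√(1−ζ²)).
πζ/√(1−ζ²) = π·0.873/√(1−0.762) = 5.623, so %OS = 100·e^(−5.623) = 0.361%.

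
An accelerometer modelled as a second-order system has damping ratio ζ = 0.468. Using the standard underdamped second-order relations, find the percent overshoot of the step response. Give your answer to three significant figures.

For an underdamped second-order system, %OS = 100·exp(−πζ/√(1−ζ²)).
πζ/√(1−ζ²) = π·0.468/√(1−0.219) = 1.664, so %OS = 100·e^(−1.664) = 18.9%.

%OS ≈ 18.9%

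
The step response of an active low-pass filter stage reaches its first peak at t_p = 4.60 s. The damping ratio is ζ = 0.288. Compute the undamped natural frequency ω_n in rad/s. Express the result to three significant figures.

ω_n ≈ 0.713 rad/s

Peak time t_p = π/ω_d, so ω_d = π/t_p = π/4.60 = 0.683 rad/s.
ω_n = ω_d/√(1−ζ²) = 0.683/√0.917 = 0.713 rad/s.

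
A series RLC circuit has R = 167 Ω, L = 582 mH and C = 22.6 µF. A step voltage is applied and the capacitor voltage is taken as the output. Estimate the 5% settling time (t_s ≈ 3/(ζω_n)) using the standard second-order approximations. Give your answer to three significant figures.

For a series RLC circuit (capacitor voltage as output), ω_n = 1/√(LC) = 1/√(582 mH · 22.6 µF) = 276 rad/s.
ζ = (R/2)·√(C/L) = (167/2)·√(22.6 µF/582 mH) = 0.520.
t_s ≈ 3/(ζω_n) = 0.0209 s.

t_s ≈ 0.0209 s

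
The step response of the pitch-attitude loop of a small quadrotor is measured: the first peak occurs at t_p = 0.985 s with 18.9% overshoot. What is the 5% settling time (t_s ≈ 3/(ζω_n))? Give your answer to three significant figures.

t_s ≈ 1.77 s

From the overshoot, ζ = −ln(OS)/√(π²+ln²(OS)) = 0.469.
t_p = π/ω_d ⇒ ω_d = 3.19 rad/s; then ω_n = ω_d/√(1−ζ²) = 3.61 rad/s.
t_s ≈ 3/(ζω_n) = 3/(0.469·3.61) = 1.77 s.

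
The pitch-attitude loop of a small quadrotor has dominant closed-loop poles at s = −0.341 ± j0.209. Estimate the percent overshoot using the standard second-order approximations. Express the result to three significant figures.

|pole| = ω_n = √(0.341² + 0.209²) = 0.400 rad/s; ζ = cos θ = σ/ω_n = 0.853.
%OS = 100·exp(−πζ/√(1−ζ²)) = 0.594%.

%OS ≈ 0.594%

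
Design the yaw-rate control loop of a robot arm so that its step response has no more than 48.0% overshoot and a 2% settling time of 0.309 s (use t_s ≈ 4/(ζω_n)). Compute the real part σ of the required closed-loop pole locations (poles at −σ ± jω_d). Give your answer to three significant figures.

σ ≈ 12.9

The settling-time spec alone fixes σ = ζω_n = 4/t_s = 4/0.309 = 12.9.
(Overshoot then fixes ζ = 0.228 and hence ω_d = σ·√(1−ζ²)/ζ = 55.4 rad/s.)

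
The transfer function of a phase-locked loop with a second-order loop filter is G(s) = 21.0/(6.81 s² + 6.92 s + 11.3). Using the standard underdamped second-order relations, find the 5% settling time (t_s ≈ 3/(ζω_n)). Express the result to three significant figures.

Dividing through by 6.81: denominator becomes s² + 1.016 s + 1.659.
So ω_n = √1.659 = 1.29 rad/s and ζ = 1.016/(2·1.29) = 0.394.
t_s ≈ 3/(ζω_n) = 5.90 s.

t_s ≈ 5.90 s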